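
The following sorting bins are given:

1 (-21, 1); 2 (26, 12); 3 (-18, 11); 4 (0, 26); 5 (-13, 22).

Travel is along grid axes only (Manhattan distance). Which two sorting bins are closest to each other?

1 and 3

Pairwise distances:
1–2: 58
1–3: 13
1–4: 46
1–5: 29
2–3: 45
2–4: 40
2–5: 49
3–4: 33
3–5: 16
4–5: 17
Closest pair: 1–3 at 13.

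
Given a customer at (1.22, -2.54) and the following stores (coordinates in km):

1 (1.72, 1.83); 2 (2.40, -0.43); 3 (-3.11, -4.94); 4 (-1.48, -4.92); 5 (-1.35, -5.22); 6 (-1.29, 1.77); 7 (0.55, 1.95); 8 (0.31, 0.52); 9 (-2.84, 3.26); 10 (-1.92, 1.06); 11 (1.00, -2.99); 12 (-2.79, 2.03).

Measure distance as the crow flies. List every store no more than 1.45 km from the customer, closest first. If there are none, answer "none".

11

Distances from (1.22, -2.54):
1: √((0.50)² + (4.37)²) = √(0.2500 + 19.0969) = 4.40 km
2: √((1.18)² + (2.11)²) = √(1.3924 + 4.4521) = 2.42 km
3: √((-4.33)² + (-2.40)²) = √(18.7489 + 5.7600) = 4.95 km
4: √((-2.70)² + (-2.38)²) = √(7.2900 + 5.6644) = 3.60 km
5: √((-2.57)² + (-2.68)²) = √(6.6049 + 7.1824) = 3.71 km
6: √((-2.51)² + (4.31)²) = √(6.3001 + 18.5761) = 4.99 km
7: √((-0.67)² + (4.49)²) = √(0.4489 + 20.1601) = 4.54 km
8: √((-0.91)² + (3.06)²) = √(0.8281 + 9.3636) = 3.19 km
9: √((-4.06)² + (5.80)²) = √(16.4836 + 33.6400) = 7.08 km
10: √((-3.14)² + (3.60)²) = √(9.8596 + 12.9600) = 4.78 km
11: √((-0.22)² + (-0.45)²) = √(0.0484 + 0.2025) = 0.50 km
12: √((-4.01)² + (4.57)²) = √(16.0801 + 20.8849) = 6.08 km
Threshold 1.45 km: 11 (0.50 km) is within range.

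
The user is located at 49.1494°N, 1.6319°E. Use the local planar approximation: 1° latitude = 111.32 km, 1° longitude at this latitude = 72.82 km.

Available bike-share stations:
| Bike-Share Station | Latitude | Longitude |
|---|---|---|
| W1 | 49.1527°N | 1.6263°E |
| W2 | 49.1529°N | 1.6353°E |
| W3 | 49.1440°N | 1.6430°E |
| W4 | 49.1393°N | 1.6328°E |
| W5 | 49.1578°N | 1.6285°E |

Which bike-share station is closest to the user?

Distances from 49.1494°N, 1.6319°E:
W1: 0.5489 km
W2: 0.4616 km
W3: 1.0073 km
W4: 1.1262 km
W5: 0.9673 km
Minimum: W2 at 0.4616 km.

W2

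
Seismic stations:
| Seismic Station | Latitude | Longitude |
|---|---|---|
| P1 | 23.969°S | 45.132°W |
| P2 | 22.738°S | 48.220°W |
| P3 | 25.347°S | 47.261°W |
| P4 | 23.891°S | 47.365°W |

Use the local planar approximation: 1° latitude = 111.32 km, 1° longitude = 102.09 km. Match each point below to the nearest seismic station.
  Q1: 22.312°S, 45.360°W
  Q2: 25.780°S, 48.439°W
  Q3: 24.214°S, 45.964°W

Q1 at 22.312°S, 45.360°W:
  P1: 185.920 km
  P2: 295.803 km
  P3: 389.630 km
  P4: 269.805 km
  → nearest: P1 (185.920 km)
Q2 at 25.780°S, 48.439°W:
  P1: 393.223 km
  P2: 339.373 km
  P3: 129.562 km
  P4: 237.152 km
  → nearest: P3 (129.562 km)
Q3 at 24.214°S, 45.964°W:
  P1: 89.210 km
  P2: 282.917 km
  P3: 182.867 km
  P4: 147.478 km
  → nearest: P1 (89.210 km)

Q1→P1; Q2→P3; Q3→P1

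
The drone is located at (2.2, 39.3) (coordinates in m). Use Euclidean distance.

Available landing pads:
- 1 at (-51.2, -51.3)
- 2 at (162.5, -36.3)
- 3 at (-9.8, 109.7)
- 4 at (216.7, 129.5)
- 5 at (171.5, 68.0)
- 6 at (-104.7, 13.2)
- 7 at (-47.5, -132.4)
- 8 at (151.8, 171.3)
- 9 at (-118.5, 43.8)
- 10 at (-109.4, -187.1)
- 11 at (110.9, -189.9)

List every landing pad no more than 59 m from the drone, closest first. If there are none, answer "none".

none

Distances from (2.2, 39.3):
1: 105.2 m
2: 177.2 m
3: 71.4 m
4: 232.7 m
5: 171.7 m
6: 110.0 m
7: 178.7 m
8: 199.5 m
9: 120.8 m
10: 252.4 m
11: 253.7 m
Threshold 59 m: none within range.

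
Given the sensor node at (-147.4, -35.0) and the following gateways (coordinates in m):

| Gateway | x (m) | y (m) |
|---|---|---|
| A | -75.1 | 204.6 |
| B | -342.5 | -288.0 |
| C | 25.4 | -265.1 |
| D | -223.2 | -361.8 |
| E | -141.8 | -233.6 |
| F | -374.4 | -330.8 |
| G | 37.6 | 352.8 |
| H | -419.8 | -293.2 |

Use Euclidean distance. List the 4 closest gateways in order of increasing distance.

Distances from (-147.4, -35.0):
A: √((72.3)² + (239.6)²) = √(5227.290 + 57408.160) = 250.3 m
B: √((-195.1)² + (-253.0)²) = √(38064.010 + 64009.000) = 319.5 m
C: √((172.8)² + (-230.1)²) = √(29859.840 + 52946.010) = 287.8 m
D: √((-75.8)² + (-326.8)²) = √(5745.640 + 106798.240) = 335.5 m
E: √((5.6)² + (-198.6)²) = √(31.360 + 39441.960) = 198.7 m
F: √((-227.0)² + (-295.8)²) = √(51529.000 + 87497.640) = 372.9 m
G: √((185.0)² + (387.8)²) = √(34225.000 + 150388.840) = 429.7 m
H: √((-272.4)² + (-258.2)²) = √(74201.760 + 66667.240) = 375.3 m
Sorted: E (198.7 m) < A (250.3 m) < C (287.8 m) < B (319.5 m) < D (335.5 m) < F (372.9 m) < …

E, A, C, B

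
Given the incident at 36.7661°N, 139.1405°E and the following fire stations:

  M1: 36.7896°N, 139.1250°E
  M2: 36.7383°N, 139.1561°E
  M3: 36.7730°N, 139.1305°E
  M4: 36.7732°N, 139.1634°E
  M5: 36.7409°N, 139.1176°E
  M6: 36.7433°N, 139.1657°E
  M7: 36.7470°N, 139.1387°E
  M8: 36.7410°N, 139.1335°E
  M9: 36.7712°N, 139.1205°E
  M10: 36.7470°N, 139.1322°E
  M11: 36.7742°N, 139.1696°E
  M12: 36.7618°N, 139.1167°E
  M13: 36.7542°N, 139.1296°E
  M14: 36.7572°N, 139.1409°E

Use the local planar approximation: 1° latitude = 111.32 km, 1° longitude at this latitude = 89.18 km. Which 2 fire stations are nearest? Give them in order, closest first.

Distances from 36.7661°N, 139.1405°E:
M1: √((0.0235·111.32)² + (-0.0155·89.18)²) = √(6.843561 + 1.910726) = 2.9588 km
M2: √((-0.0278·111.32)² + (0.0156·89.18)²) = √(9.577143 + 1.935460) = 3.3930 km
M3: √((0.0069·111.32)² + (-0.0100·89.18)²) = √(0.589990 + 0.795307) = 1.1770 km
M4: √((0.0071·111.32)² + (0.0229·89.18)²) = √(0.624688 + 4.170671) = 2.1898 km
M5: √((-0.0252·111.32)² + (-0.0229·89.18)²) = √(7.869506 + 4.170671) = 3.4699 km
M6: √((-0.0228·111.32)² + (0.0252·89.18)²) = √(6.441931 + 5.050519) = 3.3901 km
M7: √((-0.0191·111.32)² + (-0.0018·89.18)²) = √(4.520777 + 0.025768) = 2.1323 km
M8: √((-0.0251·111.32)² + (-0.0070·89.18)²) = √(7.807174 + 0.389701) = 2.8630 km
M9: √((0.0051·111.32)² + (-0.0200·89.18)²) = √(0.322320 + 3.181229) = 1.8718 km
M10: √((-0.0191·111.32)² + (-0.0083·89.18)²) = √(4.520777 + 0.547887) = 2.2514 km
M11: √((0.0081·111.32)² + (0.0291·89.18)²) = √(0.813048 + 6.734741) = 2.7473 km
M12: √((-0.0043·111.32)² + (-0.0238·89.18)²) = √(0.229131 + 4.504938) = 2.1758 km
M13: √((-0.0119·111.32)² + (-0.0109·89.18)²) = √(1.754851 + 0.944905) = 1.6431 km
M14: √((-0.0089·111.32)² + (0.0004·89.18)²) = √(0.981582 + 0.001272) = 0.9914 km
Sorted: M14 (0.9914 km) < M3 (1.1770 km) < M13 (1.6431 km) < M9 (1.8718 km) < …

M14, M3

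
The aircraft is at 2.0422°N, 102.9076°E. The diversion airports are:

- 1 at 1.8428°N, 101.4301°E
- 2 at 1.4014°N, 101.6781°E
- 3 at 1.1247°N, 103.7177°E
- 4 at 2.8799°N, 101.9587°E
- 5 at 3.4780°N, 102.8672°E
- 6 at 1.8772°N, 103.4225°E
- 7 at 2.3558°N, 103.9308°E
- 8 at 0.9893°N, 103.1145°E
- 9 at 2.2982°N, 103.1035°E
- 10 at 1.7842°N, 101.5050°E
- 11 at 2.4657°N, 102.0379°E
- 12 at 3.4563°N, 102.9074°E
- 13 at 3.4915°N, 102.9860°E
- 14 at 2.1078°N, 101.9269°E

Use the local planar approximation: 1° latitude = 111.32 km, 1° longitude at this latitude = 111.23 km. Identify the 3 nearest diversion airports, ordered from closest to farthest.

9, 6, 11

Distances from 2.0422°N, 102.9076°E:
1: √((-0.1994·111.32)² + (-1.4775·111.23)²) = √(492.716043 + 27008.399786) = 165.8346 km
2: √((-0.6408·111.32)² + (-1.2295·111.23)²) = √(5088.519012 + 18702.555001) = 154.2436 km
3: √((-0.9175·111.32)² + (0.8101·111.23)²) = √(10431.782923 + 8119.347680) = 136.2025 km
4: √((0.8377·111.32)² + (-0.9489·111.23)²) = √(8696.077994 + 11139.989147) = 140.8406 km
5: √((1.4358·111.32)² + (-0.0404·111.23)²) = √(25546.669724 + 20.193268) = 159.8964 km
6: √((-0.1650·111.32)² + (0.5149·111.23)²) = √(337.376077 + 3280.119440) = 60.1456 km
7: √((0.3136·111.32)² + (1.0232·111.23)²) = √(1218.704749 + 12952.838105) = 119.0443 km
8: √((-1.0529·111.32)² + (0.2069·111.23)²) = √(13737.909361 + 529.620584) = 119.4468 km
9: √((0.2560·111.32)² + (0.1959·111.23)²) = √(812.131444 + 474.802226) = 35.8739 km
10: √((-0.2580·111.32)² + (-1.4026·111.23)²) = √(824.870567 + 24339.493901) = 158.6328 km
11: √((0.4235·111.32)² + (-0.8697·111.23)²) = √(2222.558622 + 9357.995125) = 107.6130 km
12: √((1.4141·111.32)² + (-0.0002·111.23)²) = √(24780.304568 + 0.000495) = 157.4176 km
13: √((1.4493·111.32)² + (0.0784·111.23)²) = √(26029.329419 + 76.045934) = 161.5716 km
14: √((0.0656·111.32)² + (-0.9807·111.23)²) = √(53.327850 + 11899.157830) = 109.3274 km
Sorted: 9 (35.8739 km) < 6 (60.1456 km) < 11 (107.6130 km) < 14 (109.3274 km) < 7 (119.0443 km) < …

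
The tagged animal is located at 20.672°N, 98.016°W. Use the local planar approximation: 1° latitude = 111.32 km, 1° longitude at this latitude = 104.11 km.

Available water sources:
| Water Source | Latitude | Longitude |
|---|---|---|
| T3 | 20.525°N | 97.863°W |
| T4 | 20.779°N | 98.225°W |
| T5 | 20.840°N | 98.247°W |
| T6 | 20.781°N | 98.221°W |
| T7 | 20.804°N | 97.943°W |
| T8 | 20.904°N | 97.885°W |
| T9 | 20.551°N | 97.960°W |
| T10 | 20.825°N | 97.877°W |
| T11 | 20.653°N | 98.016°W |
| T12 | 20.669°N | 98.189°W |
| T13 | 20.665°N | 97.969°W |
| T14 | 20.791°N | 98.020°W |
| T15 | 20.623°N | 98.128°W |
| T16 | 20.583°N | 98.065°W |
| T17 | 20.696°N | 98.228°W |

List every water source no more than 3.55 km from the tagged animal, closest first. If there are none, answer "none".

T11

Distances from 20.672°N, 98.016°W:
T3: √((-0.147·111.32)² + (0.153·104.11)²) = √(267.78181 + 253.72763) = 22.837 km
T4: √((0.107·111.32)² + (-0.209·104.11)²) = √(141.87764 + 473.45365) = 24.806 km
T5: √((0.168·111.32)² + (-0.231·104.11)²) = √(349.75583 + 578.37412) = 30.465 km
T6: √((0.109·111.32)² + (-0.205·104.11)²) = √(147.23104 + 455.50444) = 24.551 km
T7: √((0.132·111.32)² + (0.073·104.11)²) = √(215.92069 + 57.76046) = 16.543 km
T8: √((0.232·111.32)² + (0.131·104.11)²) = √(666.99467 + 186.00623) = 29.206 km
T9: √((-0.121·111.32)² + (0.056·104.11)²) = √(181.43336 + 33.99077) = 14.677 km
T10: √((0.153·111.32)² + (0.139·104.11)²) = √(290.08766 + 209.41823) = 22.350 km
T11: √((-0.019·111.32)² + (0.000·104.11)²) = √(4.47356 + 0.00000) = 2.115 km
T12: √((-0.003·111.32)² + (-0.173·104.11)²) = √(0.11153 + 324.39720) = 18.014 km
T13: √((-0.007·111.32)² + (0.047·104.11)²) = √(0.60721 + 23.94311) = 4.955 km
T14: √((0.119·111.32)² + (-0.004·104.11)²) = √(175.48513 + 0.17342) = 13.254 km
T15: √((-0.049·111.32)² + (-0.112·104.11)²) = √(29.75353 + 135.96306) = 12.873 km
T16: √((-0.089·111.32)² + (-0.049·104.11)²) = √(98.15816 + 26.02418) = 11.144 km
T17: √((0.024·111.32)² + (-0.212·104.11)²) = √(7.13787 + 487.14317) = 22.232 km
Threshold 3.55 km: T11 (2.115 km) is within range.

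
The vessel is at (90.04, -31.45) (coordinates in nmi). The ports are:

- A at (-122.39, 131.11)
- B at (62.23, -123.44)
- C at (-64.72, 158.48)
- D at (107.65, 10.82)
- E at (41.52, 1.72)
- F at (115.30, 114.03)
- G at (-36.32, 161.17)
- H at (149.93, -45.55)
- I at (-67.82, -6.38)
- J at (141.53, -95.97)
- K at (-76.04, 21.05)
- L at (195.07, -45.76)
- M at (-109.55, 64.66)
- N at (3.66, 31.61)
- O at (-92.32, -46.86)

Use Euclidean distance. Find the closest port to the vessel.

Distances from (90.04, -31.45):
A: √((-212.43)² + (162.56)²) = √(45126.5049 + 26425.7536) = 267.49 nmi
B: √((-27.81)² + (-91.99)²) = √(773.3961 + 8462.1601) = 96.10 nmi
C: √((-154.76)² + (189.93)²) = √(23950.6576 + 36073.4049) = 245.00 nmi
D: √((17.61)² + (42.27)²) = √(310.1121 + 1786.7529) = 45.79 nmi
E: √((-48.52)² + (33.17)²) = √(2354.1904 + 1100.2489) = 58.77 nmi
F: √((25.26)² + (145.48)²) = √(638.0676 + 21164.4304) = 147.66 nmi
G: √((-126.36)² + (192.62)²) = √(15966.8496 + 37102.4644) = 230.37 nmi
H: √((59.89)² + (-14.10)²) = √(3586.8121 + 198.8100) = 61.53 nmi
I: √((-157.86)² + (25.07)²) = √(24919.7796 + 628.5049) = 159.84 nmi
J: √((51.49)² + (-64.52)²) = √(2651.2201 + 4162.8304) = 82.55 nmi
K: √((-166.08)² + (52.50)²) = √(27582.5664 + 2756.2500) = 174.18 nmi
L: √((105.03)² + (-14.31)²) = √(11031.3009 + 204.7761) = 106.00 nmi
M: √((-199.59)² + (96.11)²) = √(39836.1681 + 9237.1321) = 221.52 nmi
N: √((-86.38)² + (63.06)²) = √(7461.5044 + 3976.5636) = 106.95 nmi
O: √((-182.36)² + (-15.41)²) = √(33255.1696 + 237.4681) = 183.01 nmi
Minimum: D at 45.79 nmi.

D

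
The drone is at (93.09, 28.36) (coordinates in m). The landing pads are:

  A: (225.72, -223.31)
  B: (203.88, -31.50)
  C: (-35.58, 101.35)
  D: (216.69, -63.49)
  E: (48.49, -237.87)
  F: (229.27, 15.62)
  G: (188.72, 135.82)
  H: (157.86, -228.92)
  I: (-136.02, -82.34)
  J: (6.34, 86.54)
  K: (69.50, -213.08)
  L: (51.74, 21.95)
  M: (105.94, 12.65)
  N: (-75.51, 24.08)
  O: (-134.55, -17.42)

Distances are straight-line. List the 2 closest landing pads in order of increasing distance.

Distances from (93.09, 28.36):
A: √((132.63)² + (-251.67)²) = √(17590.7169 + 63337.7889) = 284.48 m
B: √((110.79)² + (-59.86)²) = √(12274.4241 + 3583.2196) = 125.93 m
C: √((-128.67)² + (72.99)²) = √(16555.9689 + 5327.5401) = 147.93 m
D: √((123.60)² + (-91.85)²) = √(15276.9600 + 8436.4225) = 153.99 m
E: √((-44.60)² + (-266.23)²) = √(1989.1600 + 70878.4129) = 269.94 m
F: √((136.18)² + (-12.74)²) = √(18544.9924 + 162.3076) = 136.77 m
G: √((95.63)² + (107.46)²) = √(9145.0969 + 11547.6516) = 143.85 m
H: √((64.77)² + (-257.28)²) = √(4195.1529 + 66192.9984) = 265.31 m
I: √((-229.11)² + (-110.70)²) = √(52491.3921 + 12254.4900) = 254.45 m
J: √((-86.75)² + (58.18)²) = √(7525.5625 + 3384.9124) = 104.45 m
K: √((-23.59)² + (-241.44)²) = √(556.4881 + 58293.2736) = 242.59 m
L: √((-41.35)² + (-6.41)²) = √(1709.8225 + 41.0881) = 41.84 m
M: √((12.85)² + (-15.71)²) = √(165.1225 + 246.8041) = 20.30 m
N: √((-168.60)² + (-4.28)²) = √(28425.9600 + 18.3184) = 168.65 m
O: √((-227.64)² + (-45.78)²) = √(51819.9696 + 2095.8084) = 232.20 m
Sorted: M (20.30 m) < L (41.84 m) < J (104.45 m) < B (125.93 m) < …

M, L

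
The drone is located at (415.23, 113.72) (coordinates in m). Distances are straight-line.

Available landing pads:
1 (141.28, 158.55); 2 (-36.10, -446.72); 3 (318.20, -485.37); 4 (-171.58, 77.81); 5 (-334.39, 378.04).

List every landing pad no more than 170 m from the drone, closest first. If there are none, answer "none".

none

Distances from (415.23, 113.72):
1: 277.59 m
2: 719.58 m
3: 606.90 m
4: 587.91 m
5: 794.86 m
Threshold 170 m: none within range.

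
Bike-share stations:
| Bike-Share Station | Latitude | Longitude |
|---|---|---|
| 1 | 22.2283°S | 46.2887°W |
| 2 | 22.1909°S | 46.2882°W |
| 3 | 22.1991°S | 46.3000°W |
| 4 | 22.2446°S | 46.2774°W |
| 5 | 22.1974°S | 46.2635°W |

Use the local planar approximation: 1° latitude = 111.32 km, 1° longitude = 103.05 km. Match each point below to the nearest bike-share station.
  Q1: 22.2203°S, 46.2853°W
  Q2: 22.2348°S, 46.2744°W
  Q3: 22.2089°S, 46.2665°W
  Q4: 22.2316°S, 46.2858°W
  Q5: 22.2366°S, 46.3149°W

Q1 at 22.2203°S, 46.2853°W:
  1: 0.9570 km
  2: 3.2864 km
  3: 2.8043 km
  4: 2.8249 km
  5: 3.3978 km
  → nearest: 1 (0.9570 km)
Q2 at 22.2348°S, 46.2744°W:
  1: 1.6417 km
  2: 5.0897 km
  3: 4.7700 km
  4: 1.1339 km
  5: 4.3122 km
  → nearest: 4 (1.1339 km)
Q3 at 22.2089°S, 46.2665°W:
  1: 3.1460 km
  2: 3.0026 km
  3: 3.6204 km
  4: 4.1298 km
  5: 1.3170 km
  → nearest: 5 (1.3170 km)
Q4 at 22.2316°S, 46.2858°W:
  1: 0.4736 km
  2: 4.5375 km
  3: 3.9026 km
  4: 1.6863 km
  5: 4.4469 km
  → nearest: 1 (0.4736 km)
Q5 at 22.2366°S, 46.3149°W:
  1: 2.8536 km
  2: 5.7837 km
  3: 4.4479 km
  4: 3.9657 km
  5: 6.8628 km
  → nearest: 1 (2.8536 km)

Q1→1; Q2→4; Q3→5; Q4→1; Q5→1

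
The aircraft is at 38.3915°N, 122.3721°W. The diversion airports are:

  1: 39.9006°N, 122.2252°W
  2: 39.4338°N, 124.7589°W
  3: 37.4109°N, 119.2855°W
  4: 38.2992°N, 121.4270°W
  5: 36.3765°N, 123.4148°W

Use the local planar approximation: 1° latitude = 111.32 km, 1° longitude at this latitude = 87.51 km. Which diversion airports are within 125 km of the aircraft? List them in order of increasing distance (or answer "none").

Distances from 38.3915°N, 122.3721°W:
1: √((1.5091·111.32)² + (0.1469·87.51)²) = √(28221.652081 + 165.256656) = 168.4841 km
2: √((1.0423·111.32)² + (-2.3868·87.51)²) = √(13462.690784 + 43626.204020) = 238.9328 km
3: √((-0.9806·111.32)² + (3.0866·87.51)²) = √(11915.991182 + 72958.529383) = 291.3323 km
4: √((-0.0923·111.32)² + (0.9451·87.51)²) = √(105.572255 + 6840.232978) = 83.3415 km
5: √((-2.0150·111.32)² + (-1.0427·87.51)²) = √(50314.886376 + 8325.956064) = 242.1587 km
Threshold 125 km: 4 (83.3415 km) is within range.

4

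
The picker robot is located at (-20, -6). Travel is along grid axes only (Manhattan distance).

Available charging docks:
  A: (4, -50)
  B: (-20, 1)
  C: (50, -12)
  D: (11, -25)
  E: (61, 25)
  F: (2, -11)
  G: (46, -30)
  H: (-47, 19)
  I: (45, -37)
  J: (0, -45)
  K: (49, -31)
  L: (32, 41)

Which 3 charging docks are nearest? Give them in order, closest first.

Distances from (-20, -6):
A: |24| + |-44| = 24 + 44 = 68
B: |0| + |7| = 0 + 7 = 7
C: |70| + |-6| = 70 + 6 = 76
D: |31| + |-19| = 31 + 19 = 50
E: |81| + |31| = 81 + 31 = 112
F: |22| + |-5| = 22 + 5 = 27
G: |66| + |-24| = 66 + 24 = 90
H: |-27| + |25| = 27 + 25 = 52
I: |65| + |-31| = 65 + 31 = 96
J: |20| + |-39| = 20 + 39 = 59
K: |69| + |-25| = 69 + 25 = 94
L: |52| + |47| = 52 + 47 = 99
Sorted: B (7) < F (27) < D (50) < H (52) < J (59) < …

B, F, D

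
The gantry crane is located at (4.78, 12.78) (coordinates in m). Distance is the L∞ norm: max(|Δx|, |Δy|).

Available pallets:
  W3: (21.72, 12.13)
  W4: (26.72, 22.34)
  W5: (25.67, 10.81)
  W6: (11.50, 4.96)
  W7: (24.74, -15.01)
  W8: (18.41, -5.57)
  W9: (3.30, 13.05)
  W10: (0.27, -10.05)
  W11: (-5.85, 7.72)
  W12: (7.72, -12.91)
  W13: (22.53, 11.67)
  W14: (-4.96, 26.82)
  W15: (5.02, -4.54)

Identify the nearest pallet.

Distances from (4.78, 12.78):
W3: max(|16.94|, |-0.65|) = 16.94 m
W4: max(|21.94|, |9.56|) = 21.94 m
W5: max(|20.89|, |-1.97|) = 20.89 m
W6: max(|6.72|, |-7.82|) = 7.82 m
W7: max(|19.96|, |-27.79|) = 27.79 m
W8: max(|13.63|, |-18.35|) = 18.35 m
W9: max(|-1.48|, |0.27|) = 1.48 m
W10: max(|-4.51|, |-22.83|) = 22.83 m
W11: max(|-10.63|, |-5.06|) = 10.63 m
W12: max(|2.94|, |-25.69|) = 25.69 m
W13: max(|17.75|, |-1.11|) = 17.75 m
W14: max(|-9.74|, |14.04|) = 14.04 m
W15: max(|0.24|, |-17.32|) = 17.32 m
Minimum: W9 at 1.48 m.

W9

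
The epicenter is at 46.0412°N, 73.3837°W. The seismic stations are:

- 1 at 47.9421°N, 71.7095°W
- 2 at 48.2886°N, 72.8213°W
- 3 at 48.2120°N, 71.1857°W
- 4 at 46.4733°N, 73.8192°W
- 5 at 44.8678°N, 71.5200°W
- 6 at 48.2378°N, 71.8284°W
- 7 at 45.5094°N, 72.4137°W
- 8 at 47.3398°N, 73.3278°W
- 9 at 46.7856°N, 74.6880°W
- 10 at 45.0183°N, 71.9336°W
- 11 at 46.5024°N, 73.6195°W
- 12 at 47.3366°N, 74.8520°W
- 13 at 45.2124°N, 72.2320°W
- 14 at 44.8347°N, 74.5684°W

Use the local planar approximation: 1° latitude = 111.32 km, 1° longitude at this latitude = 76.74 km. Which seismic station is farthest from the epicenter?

Distances from 46.0412°N, 73.3837°W:
1: 247.5574 km
2: 253.8759 km
3: 294.6990 km
4: 58.5718 km
5: 193.6935 km
6: 272.0993 km
7: 95.1085 km
8: 144.6238 km
9: 129.9434 km
10: 159.2155 km
11: 54.4363 km
12: 183.0053 km
13: 127.7637 km
14: 162.1846 km
Maximum: 3 at 294.6990 km.

3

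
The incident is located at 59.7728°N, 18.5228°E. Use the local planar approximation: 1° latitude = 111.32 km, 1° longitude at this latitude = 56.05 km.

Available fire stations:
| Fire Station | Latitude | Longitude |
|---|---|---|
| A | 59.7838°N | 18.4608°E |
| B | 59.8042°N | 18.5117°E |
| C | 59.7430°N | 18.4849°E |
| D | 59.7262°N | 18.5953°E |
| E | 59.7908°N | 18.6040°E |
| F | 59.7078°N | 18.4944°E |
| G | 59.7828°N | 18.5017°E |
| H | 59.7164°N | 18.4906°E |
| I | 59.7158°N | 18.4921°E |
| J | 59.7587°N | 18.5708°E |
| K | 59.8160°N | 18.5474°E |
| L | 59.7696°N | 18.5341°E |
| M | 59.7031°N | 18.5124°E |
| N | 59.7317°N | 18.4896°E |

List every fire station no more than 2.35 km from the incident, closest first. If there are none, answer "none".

L, G

Distances from 59.7728°N, 18.5228°E:
A: 3.6845 km
B: 3.5504 km
C: 3.9392 km
D: 6.5896 km
E: 4.9728 km
F: 7.4088 km
G: 1.6242 km
H: 6.5327 km
I: 6.5744 km
J: 3.1148 km
K: 5.0028 km
L: 0.7267 km
M: 7.7809 km
N: 4.9392 km
Threshold 2.35 km: L (0.7267 km), G (1.6242 km) are within range.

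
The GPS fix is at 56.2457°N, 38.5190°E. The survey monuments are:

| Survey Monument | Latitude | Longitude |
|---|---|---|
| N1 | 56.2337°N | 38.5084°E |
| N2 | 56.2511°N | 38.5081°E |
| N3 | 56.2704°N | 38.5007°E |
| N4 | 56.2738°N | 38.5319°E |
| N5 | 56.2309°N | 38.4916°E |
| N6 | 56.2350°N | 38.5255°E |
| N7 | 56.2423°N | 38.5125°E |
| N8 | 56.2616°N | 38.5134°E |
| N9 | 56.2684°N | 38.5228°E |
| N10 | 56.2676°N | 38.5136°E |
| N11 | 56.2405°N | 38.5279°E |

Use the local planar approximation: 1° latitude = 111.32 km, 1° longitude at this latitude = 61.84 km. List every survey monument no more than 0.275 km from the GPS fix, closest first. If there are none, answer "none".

Distances from 56.2457°N, 38.5190°E:
N1: 1.4880 km
N2: 0.9032 km
N3: 2.9734 km
N4: 3.2282 km
N5: 2.3633 km
N6: 1.2571 km
N7: 0.5521 km
N8: 1.8035 km
N9: 2.5379 km
N10: 2.4607 km
N11: 0.7987 km
Threshold 0.275 km: none within range.

none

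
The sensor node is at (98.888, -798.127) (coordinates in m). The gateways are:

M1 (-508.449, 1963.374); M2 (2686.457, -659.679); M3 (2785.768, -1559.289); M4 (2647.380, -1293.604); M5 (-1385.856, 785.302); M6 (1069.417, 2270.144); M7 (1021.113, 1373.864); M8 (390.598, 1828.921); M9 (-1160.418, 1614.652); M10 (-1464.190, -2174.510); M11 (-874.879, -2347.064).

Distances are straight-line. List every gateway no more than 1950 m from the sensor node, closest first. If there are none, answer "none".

Distances from (98.888, -798.127):
M1: 2827.498 m
M2: 2591.270 m
M3: 2792.614 m
M4: 2596.210 m
M5: 2170.648 m
M6: 3218.107 m
M7: 2359.670 m
M8: 2643.194 m
M9: 2721.645 m
M10: 2082.701 m
M11: 1829.598 m
Threshold 1950 m: M11 (1829.598 m) is within range.

M11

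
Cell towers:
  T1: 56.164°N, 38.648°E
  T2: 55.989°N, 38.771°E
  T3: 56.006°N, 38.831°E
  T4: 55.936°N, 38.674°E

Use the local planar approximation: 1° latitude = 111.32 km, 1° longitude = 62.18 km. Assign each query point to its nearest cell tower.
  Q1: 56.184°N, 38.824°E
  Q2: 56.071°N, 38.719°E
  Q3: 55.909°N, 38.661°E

Q1 at 56.184°N, 38.824°E:
  T1: √((-0.020·111.32)² + (-0.176·62.18)²) = √(4.95686 + 119.76413) = 11.168 km
  T2: √((-0.195·111.32)² + (-0.053·62.18)²) = √(471.21121 + 10.86058) = 21.956 km
  T3: √((-0.178·111.32)² + (0.007·62.18)²) = √(392.63264 + 0.18945) = 19.820 km
  T4: √((-0.248·111.32)² + (-0.150·62.18)²) = √(762.16633 + 86.99293) = 29.140 km
  → nearest: T1 (11.168 km)
Q2 at 56.071°N, 38.719°E:
  T1: √((0.093·111.32)² + (-0.071·62.18)²) = √(107.17964 + 19.49028) = 11.255 km
  T2: √((-0.082·111.32)² + (0.052·62.18)²) = √(83.32477 + 10.45462) = 9.684 km
  T3: √((-0.065·111.32)² + (0.112·62.18)²) = √(52.35680 + 48.49952) = 10.043 km
  T4: √((-0.135·111.32)² + (-0.045·62.18)²) = √(225.84680 + 7.82936) = 15.286 km
  → nearest: T2 (9.684 km)
Q3 at 55.909°N, 38.661°E:
  T1: √((0.255·111.32)² + (-0.013·62.18)²) = √(805.79906 + 0.65341) = 28.398 km
  T2: √((0.080·111.32)² + (0.110·62.18)²) = √(79.30971 + 46.78286) = 11.229 km
  T3: √((0.097·111.32)² + (0.170·62.18)²) = √(116.59767 + 111.73758) = 15.111 km
  T4: √((0.027·111.32)² + (0.013·62.18)²) = √(9.03387 + 0.65341) = 3.112 km
  → nearest: T4 (3.112 km)

Q1→T1; Q2→T2; Q3→T4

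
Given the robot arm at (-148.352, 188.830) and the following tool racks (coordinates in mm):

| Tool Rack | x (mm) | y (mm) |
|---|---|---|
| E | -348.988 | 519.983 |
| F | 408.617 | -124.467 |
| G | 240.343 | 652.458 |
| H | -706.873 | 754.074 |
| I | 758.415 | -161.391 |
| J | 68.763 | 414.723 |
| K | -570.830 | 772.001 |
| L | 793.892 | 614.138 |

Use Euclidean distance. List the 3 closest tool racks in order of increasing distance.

J, E, G

Distances from (-148.352, 188.830):
E: √((-200.636)² + (331.153)²) = √(40254.80450 + 109662.30941) = 387.191 mm
F: √((556.969)² + (-313.297)²) = √(310214.46696 + 98155.01021) = 639.038 mm
G: √((388.695)² + (463.628)²) = √(151083.80303 + 214950.92238) = 605.008 mm
H: √((-558.521)² + (565.244)²) = √(311945.70744 + 319500.77954) = 794.636 mm
I: √((906.767)² + (-350.221)²) = √(822226.39229 + 122654.74884) = 972.050 mm
J: √((217.115)² + (225.893)²) = √(47138.92323 + 51027.64745) = 313.315 mm
K: √((-422.478)² + (583.171)²) = √(178487.66048 + 340088.41524) = 720.122 mm
L: √((942.244)² + (425.308)²) = √(887823.75554 + 180886.89486) = 1033.785 mm
Sorted: J (313.315 mm) < E (387.191 mm) < G (605.008 mm) < F (639.038 mm) < K (720.122 mm) < …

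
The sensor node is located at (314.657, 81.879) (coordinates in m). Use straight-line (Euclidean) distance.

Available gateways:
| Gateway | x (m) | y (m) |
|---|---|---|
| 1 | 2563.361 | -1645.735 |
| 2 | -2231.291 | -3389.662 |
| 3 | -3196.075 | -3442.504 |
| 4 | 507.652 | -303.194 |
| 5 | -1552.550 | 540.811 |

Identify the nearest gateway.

4

Distances from (314.657, 81.879):
1: √((2248.704)² + (-1727.614)²) = √(5056669.67962 + 2984650.13300) = 2835.722 m
2: √((-2545.948)² + (-3471.541)²) = √(6481851.21870 + 12051596.91468) = 4305.049 m
3: √((-3510.732)² + (-3524.383)²) = √(12325239.17582 + 12421275.53069) = 4974.587 m
4: √((192.995)² + (-385.073)²) = √(37247.07003 + 148281.21533) = 430.730 m
5: √((-1867.207)² + (458.932)²) = √(3486461.98085 + 210618.58062) = 1922.779 m
Minimum: 4 at 430.730 m.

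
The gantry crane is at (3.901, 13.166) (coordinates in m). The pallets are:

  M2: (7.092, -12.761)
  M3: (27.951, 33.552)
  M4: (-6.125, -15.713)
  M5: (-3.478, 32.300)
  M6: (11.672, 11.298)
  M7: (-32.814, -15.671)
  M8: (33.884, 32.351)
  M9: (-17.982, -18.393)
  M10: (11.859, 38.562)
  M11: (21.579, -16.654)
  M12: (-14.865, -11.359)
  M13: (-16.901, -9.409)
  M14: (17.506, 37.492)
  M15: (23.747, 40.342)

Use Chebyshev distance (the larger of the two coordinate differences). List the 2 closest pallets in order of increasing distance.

Distances from (3.901, 13.166):
M2: 25.927 m
M3: 24.050 m
M4: 28.879 m
M5: 19.134 m
M6: 7.771 m
M7: 36.715 m
M8: 29.983 m
M9: 31.559 m
M10: 25.396 m
M11: 29.820 m
M12: 24.525 m
M13: 22.575 m
M14: 24.326 m
M15: 27.176 m
Sorted: M6 (7.771 m) < M5 (19.134 m) < M13 (22.575 m) < M3 (24.050 m) < …

M6, M5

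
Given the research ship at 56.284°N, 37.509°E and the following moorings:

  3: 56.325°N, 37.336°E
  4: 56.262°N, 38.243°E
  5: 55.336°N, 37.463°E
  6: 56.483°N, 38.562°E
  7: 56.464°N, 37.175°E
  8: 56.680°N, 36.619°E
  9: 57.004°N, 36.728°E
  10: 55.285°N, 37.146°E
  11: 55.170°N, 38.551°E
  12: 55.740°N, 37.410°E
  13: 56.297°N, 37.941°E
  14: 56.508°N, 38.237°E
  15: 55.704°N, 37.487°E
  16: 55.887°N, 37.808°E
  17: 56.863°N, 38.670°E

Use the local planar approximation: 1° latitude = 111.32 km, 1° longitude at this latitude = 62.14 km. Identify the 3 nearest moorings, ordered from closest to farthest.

Distances from 56.284°N, 37.509°E:
3: √((0.041·111.32)² + (-0.173·62.14)²) = √(20.83119 + 115.56723) = 11.679 km
4: √((-0.022·111.32)² + (0.734·62.14)²) = √(5.99780 + 2080.34143) = 45.676 km
5: √((-0.948·111.32)² + (-0.046·62.14)²) = √(11136.86794 + 8.17068) = 105.570 km
6: √((0.199·111.32)² + (1.053·62.14)²) = √(490.74123 + 4281.53245) = 69.082 km
7: √((0.180·111.32)² + (-0.334·62.14)²) = √(401.50541 + 430.76006) = 28.849 km
8: √((0.396·111.32)² + (-0.890·62.14)²) = √(1943.28620 + 3058.59878) = 70.724 km
9: √((0.720·111.32)² + (-0.781·62.14)²) = √(6424.08662 + 2355.29096) = 93.698 km
10: √((-0.999·111.32)² + (-0.363·62.14)²) = √(12367.37051 + 508.81013) = 113.473 km
11: √((-1.114·111.32)² + (1.042·62.14)²) = √(15378.59915 + 4192.54696) = 139.897 km
12: √((-0.544·111.32)² + (-0.099·62.14)²) = √(3667.28105 + 37.84538) = 60.870 km
13: √((0.013·111.32)² + (0.432·62.14)²) = √(2.09427 + 720.62611) = 26.883 km
14: √((0.224·111.32)² + (0.728·62.14)²) = √(621.78814 + 2046.46941) = 51.655 km
15: √((-0.580·111.32)² + (-0.022·62.14)²) = √(4168.71670 + 1.86891) = 64.580 km
16: √((-0.397·111.32)² + (0.299·62.14)²) = √(1953.11317 + 345.21120) = 47.941 km
17: √((0.579·111.32)² + (1.161·62.14)²) = √(4154.35421 + 5204.83465) = 96.743 km
Sorted: 3 (11.679 km) < 13 (26.883 km) < 7 (28.849 km) < 4 (45.676 km) < 16 (47.941 km) < …

3, 13, 7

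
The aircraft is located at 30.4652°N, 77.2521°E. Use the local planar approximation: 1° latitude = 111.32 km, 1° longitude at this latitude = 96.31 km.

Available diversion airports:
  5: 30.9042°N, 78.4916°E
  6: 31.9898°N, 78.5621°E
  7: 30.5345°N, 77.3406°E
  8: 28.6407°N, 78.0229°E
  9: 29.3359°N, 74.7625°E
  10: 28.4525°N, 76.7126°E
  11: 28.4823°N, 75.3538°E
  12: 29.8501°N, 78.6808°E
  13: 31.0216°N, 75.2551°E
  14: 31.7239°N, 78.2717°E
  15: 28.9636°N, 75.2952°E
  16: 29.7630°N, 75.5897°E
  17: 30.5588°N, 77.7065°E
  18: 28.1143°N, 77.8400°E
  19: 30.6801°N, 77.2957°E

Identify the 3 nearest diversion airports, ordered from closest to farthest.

Distances from 30.4652°N, 77.2521°E:
5: 128.9919 km
6: 211.4763 km
7: 11.4962 km
8: 216.2450 km
9: 270.7309 km
10: 229.9997 km
11: 286.6176 km
12: 153.6938 km
13: 202.0584 km
14: 171.1022 km
15: 251.9175 km
16: 178.1691 km
17: 44.9866 km
18: 267.7572 km
19: 24.2884 km
Sorted: 7 (11.4962 km) < 19 (24.2884 km) < 17 (44.9866 km) < 5 (128.9919 km) < 12 (153.6938 km) < …

7, 19, 17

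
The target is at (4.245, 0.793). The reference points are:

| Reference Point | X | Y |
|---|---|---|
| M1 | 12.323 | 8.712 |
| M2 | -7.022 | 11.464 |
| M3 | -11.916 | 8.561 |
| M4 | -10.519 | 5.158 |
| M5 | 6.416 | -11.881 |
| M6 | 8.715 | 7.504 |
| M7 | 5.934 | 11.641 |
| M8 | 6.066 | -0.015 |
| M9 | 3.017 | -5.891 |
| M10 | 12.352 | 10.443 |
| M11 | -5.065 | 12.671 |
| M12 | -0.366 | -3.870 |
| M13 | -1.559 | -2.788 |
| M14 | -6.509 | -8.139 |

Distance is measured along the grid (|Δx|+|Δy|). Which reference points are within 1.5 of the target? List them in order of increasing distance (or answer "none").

none

Distances from (4.245, 0.793):
M1: |8.078| + |7.919| = 8.078 + 7.919 = 15.997
M2: |-11.267| + |10.671| = 11.267 + 10.671 = 21.938
M3: |-16.161| + |7.768| = 16.161 + 7.768 = 23.929
M4: |-14.764| + |4.365| = 14.764 + 4.365 = 19.129
M5: |2.171| + |-12.674| = 2.171 + 12.674 = 14.845
M6: |4.470| + |6.711| = 4.470 + 6.711 = 11.181
M7: |1.689| + |10.848| = 1.689 + 10.848 = 12.537
M8: |1.821| + |-0.808| = 1.821 + 0.808 = 2.629
M9: |-1.228| + |-6.684| = 1.228 + 6.684 = 7.912
M10: |8.107| + |9.650| = 8.107 + 9.650 = 17.757
M11: |-9.310| + |11.878| = 9.310 + 11.878 = 21.188
M12: |-4.611| + |-4.663| = 4.611 + 4.663 = 9.274
M13: |-5.804| + |-3.581| = 5.804 + 3.581 = 9.385
M14: |-10.754| + |-8.932| = 10.754 + 8.932 = 19.686
Threshold 1.5: none within range.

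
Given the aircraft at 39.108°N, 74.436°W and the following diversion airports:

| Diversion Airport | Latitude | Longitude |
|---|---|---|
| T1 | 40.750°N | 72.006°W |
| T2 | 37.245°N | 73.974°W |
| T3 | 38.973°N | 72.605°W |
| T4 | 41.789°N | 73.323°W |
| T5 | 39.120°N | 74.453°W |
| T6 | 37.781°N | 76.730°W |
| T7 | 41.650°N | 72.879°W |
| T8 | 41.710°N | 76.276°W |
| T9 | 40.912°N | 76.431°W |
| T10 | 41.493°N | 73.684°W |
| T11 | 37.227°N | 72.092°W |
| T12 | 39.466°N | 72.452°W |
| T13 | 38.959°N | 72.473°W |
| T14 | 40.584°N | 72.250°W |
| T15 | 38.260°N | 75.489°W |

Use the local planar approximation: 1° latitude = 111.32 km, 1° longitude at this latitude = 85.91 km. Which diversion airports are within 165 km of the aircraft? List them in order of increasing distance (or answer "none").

T5, T15, T3

Distances from 39.108°N, 74.436°W:
T1: √((1.642·111.32)² + (2.430·85.91)²) = √(33411.24822 + 43581.28038) = 277.475 km
T2: √((-1.863·111.32)² + (0.462·85.91)²) = √(43010.26369 + 1575.32944) = 211.153 km
T3: √((-0.135·111.32)² + (1.831·85.91)²) = √(225.84680 + 24743.67067) = 158.017 km
T4: √((2.681·111.32)² + (1.113·85.91)²) = √(89071.75785 + 9142.76941) = 313.392 km
T5: √((0.012·111.32)² + (-0.017·85.91)²) = √(1.78447 + 2.13297) = 1.979 km
T6: √((-1.327·111.32)² + (-2.294·85.91)²) = √(21821.68292 + 38839.55677) = 246.295 km
T7: √((2.542·111.32)² + (1.557·85.91)²) = √(80075.09964 + 17892.23787) = 312.997 km
T8: √((2.602·111.32)² + (-1.840·85.91)²) = √(83899.81047 + 24987.51594) = 329.981 km
T9: √((1.804·111.32)² + (-1.995·85.91)²) = √(40329.18650 + 29374.68635) = 264.015 km
T10: √((2.385·111.32)² + (0.752·85.91)²) = √(70489.29420 + 4173.71816) = 273.245 km
T11: √((-1.881·111.32)² + (2.344·85.91)²) = √(43845.39495 + 40551.10124) = 290.511 km
T12: √((0.358·111.32)² + (1.984·85.91)²) = √(1588.22654 + 29051.64802) = 175.042 km
T13: √((-0.149·111.32)² + (1.963·85.91)²) = √(275.11795 + 28439.89818) = 169.455 km
T14: √((1.476·111.32)² + (2.186·85.91)²) = √(26997.22402 + 35268.56206) = 249.531 km
T15: √((-0.848·111.32)² + (-1.053·85.91)²) = √(8911.23917 + 8183.59598) = 130.747 km
Threshold 165 km: T5 (1.979 km), T15 (130.747 km), T3 (158.017 km) are within range.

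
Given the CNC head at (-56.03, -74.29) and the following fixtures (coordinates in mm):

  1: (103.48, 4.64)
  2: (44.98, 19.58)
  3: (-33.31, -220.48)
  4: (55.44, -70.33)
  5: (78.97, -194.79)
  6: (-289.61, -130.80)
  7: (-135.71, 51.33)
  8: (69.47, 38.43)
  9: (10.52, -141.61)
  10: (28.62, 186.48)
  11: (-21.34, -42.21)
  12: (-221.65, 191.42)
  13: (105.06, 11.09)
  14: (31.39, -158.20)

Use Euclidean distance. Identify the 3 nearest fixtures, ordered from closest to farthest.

Distances from (-56.03, -74.29):
1: √((159.51)² + (78.93)²) = √(25443.4401 + 6229.9449) = 177.97 mm
2: √((101.01)² + (93.87)²) = √(10203.0201 + 8811.5769) = 137.89 mm
3: √((22.72)² + (-146.19)²) = √(516.1984 + 21371.5161) = 147.94 mm
4: √((111.47)² + (3.96)²) = √(12425.5609 + 15.6816) = 111.54 mm
5: √((135.00)² + (-120.50)²) = √(18225.0000 + 14520.2500) = 180.96 mm
6: √((-233.58)² + (-56.51)²) = √(54559.6164 + 3193.3801) = 240.32 mm
7: √((-79.68)² + (125.62)²) = √(6348.9024 + 15780.3844) = 148.76 mm
8: √((125.50)² + (112.72)²) = √(15750.2500 + 12705.7984) = 168.69 mm
9: √((66.55)² + (-67.32)²) = √(4428.9025 + 4531.9824) = 94.66 mm
10: √((84.65)² + (260.77)²) = √(7165.6225 + 68000.9929) = 274.17 mm
11: √((34.69)² + (32.08)²) = √(1203.3961 + 1029.1264) = 47.25 mm
12: √((-165.62)² + (265.71)²) = √(27429.9844 + 70601.8041) = 313.10 mm
13: √((161.09)² + (85.38)²) = √(25949.9881 + 7289.7444) = 182.32 mm
14: √((87.42)² + (-83.91)²) = √(7642.2564 + 7040.8881) = 121.17 mm
Sorted: 11 (47.25 mm) < 9 (94.66 mm) < 4 (111.54 mm) < 14 (121.17 mm) < 2 (137.89 mm) < …

11, 9, 4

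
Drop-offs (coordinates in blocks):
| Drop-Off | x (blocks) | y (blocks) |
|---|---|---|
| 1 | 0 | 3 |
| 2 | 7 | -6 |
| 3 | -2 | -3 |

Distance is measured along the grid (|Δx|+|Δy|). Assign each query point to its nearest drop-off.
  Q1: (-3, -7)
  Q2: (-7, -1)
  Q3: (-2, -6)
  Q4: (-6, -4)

Q1→3; Q2→3; Q3→3; Q4→3

Q1 at (-3, -7):
  1: 13 blocks
  2: 11 blocks
  3: 5 blocks
  → nearest: 3 (5 blocks)
Q2 at (-7, -1):
  1: 11 blocks
  2: 19 blocks
  3: 7 blocks
  → nearest: 3 (7 blocks)
Q3 at (-2, -6):
  1: 11 blocks
  2: 9 blocks
  3: 3 blocks
  → nearest: 3 (3 blocks)
Q4 at (-6, -4):
  1: 13 blocks
  2: 15 blocks
  3: 5 blocks
  → nearest: 3 (5 blocks)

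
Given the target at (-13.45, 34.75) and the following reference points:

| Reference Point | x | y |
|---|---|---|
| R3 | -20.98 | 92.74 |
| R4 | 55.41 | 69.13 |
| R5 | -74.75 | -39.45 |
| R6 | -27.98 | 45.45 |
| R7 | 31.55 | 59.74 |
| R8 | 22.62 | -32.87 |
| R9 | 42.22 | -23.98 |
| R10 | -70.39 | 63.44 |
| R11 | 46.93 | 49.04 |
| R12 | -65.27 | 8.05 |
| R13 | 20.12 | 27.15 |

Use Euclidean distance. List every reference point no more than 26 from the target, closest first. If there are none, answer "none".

R6

Distances from (-13.45, 34.75):
R3: 58.48
R4: 76.97
R5: 96.25
R6: 18.04
R7: 51.47
R8: 76.64
R9: 80.92
R10: 63.76
R11: 62.05
R12: 58.29
R13: 34.42
Threshold 26: R6 (18.04) is within range.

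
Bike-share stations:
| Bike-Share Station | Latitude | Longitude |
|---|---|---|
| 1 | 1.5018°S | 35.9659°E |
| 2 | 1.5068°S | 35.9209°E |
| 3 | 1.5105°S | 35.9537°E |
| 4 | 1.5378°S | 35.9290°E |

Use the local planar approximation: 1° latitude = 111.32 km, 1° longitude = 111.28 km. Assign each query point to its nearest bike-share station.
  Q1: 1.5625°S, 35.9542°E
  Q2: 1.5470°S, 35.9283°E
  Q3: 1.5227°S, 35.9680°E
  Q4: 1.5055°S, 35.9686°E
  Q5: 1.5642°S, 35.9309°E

Q1 at 1.5625°S, 35.9542°E:
  1: √((0.0607·111.32)² + (0.0117·111.28)²) = √(45.658725 + 1.695142) = 6.8814 km
  2: √((0.0557·111.32)² + (-0.0333·111.28)²) = √(38.446498 + 13.731649) = 7.2234 km
  3: √((0.0520·111.32)² + (-0.0005·111.28)²) = √(33.508353 + 0.003096) = 5.7889 km
  4: √((0.0247·111.32)² + (-0.0252·111.28)²) = √(7.560322 + 7.863852) = 3.9274 km
  → nearest: 4 (3.9274 km)
Q2 at 1.5470°S, 35.9283°E:
  1: √((0.0452·111.32)² + (0.0376·111.28)²) = √(25.317643 + 17.506927) = 6.5440 km
  2: √((0.0402·111.32)² + (-0.0074·111.28)²) = √(20.026198 + 0.678106) = 4.5502 km
  3: √((0.0365·111.32)² + (0.0254·111.28)²) = √(16.509432 + 7.989170) = 4.9496 km
  4: √((0.0092·111.32)² + (0.0007·111.28)²) = √(1.048871 + 0.006068) = 1.0271 km
  → nearest: 4 (1.0271 km)
Q3 at 1.5227°S, 35.9680°E:
  1: √((0.0209·111.32)² + (-0.0021·111.28)²) = √(5.413012 + 0.054610) = 2.3383 km
  2: √((0.0159·111.32)² + (-0.0471·111.28)²) = √(3.132858 + 27.471100) = 5.5321 km
  3: √((0.0122·111.32)² + (-0.0143·111.28)²) = √(1.844446 + 2.532248) = 2.0921 km
  4: √((-0.0151·111.32)² + (-0.0390·111.28)²) = √(2.825532 + 18.834906) = 4.6541 km
  → nearest: 3 (2.0921 km)
Q4 at 1.5055°S, 35.9686°E:
  1: √((0.0037·111.32)² + (-0.0027·111.28)²) = √(0.169648 + 0.090274) = 0.5098 km
  2: √((-0.0013·111.32)² + (-0.0477·111.28)²) = √(0.020943 + 28.175458) = 5.3100 km
  3: √((-0.0050·111.32)² + (-0.0149·111.28)²) = √(0.309804 + 2.749203) = 1.7490 km
  4: √((-0.0323·111.32)² + (-0.0396·111.28)²) = √(12.928598 + 19.418899) = 5.6875 km
  → nearest: 1 (0.5098 km)
Q5 at 1.5642°S, 35.9309°E:
  1: √((0.0624·111.32)² + (0.0350·111.28)²) = √(48.252028 + 15.169467) = 7.9638 km
  2: √((0.0574·111.32)² + (-0.0100·111.28)²) = √(40.829135 + 1.238324) = 6.4859 km
  3: √((0.0537·111.32)² + (0.0228·111.28)²) = √(35.735097 + 6.437303) = 6.4940 km
  4: √((0.0264·111.32)² + (-0.0019·111.28)²) = √(8.636828 + 0.044703) = 2.9464 km
  → nearest: 4 (2.9464 km)

Q1→4; Q2→4; Q3→3; Q4→1; Q5→4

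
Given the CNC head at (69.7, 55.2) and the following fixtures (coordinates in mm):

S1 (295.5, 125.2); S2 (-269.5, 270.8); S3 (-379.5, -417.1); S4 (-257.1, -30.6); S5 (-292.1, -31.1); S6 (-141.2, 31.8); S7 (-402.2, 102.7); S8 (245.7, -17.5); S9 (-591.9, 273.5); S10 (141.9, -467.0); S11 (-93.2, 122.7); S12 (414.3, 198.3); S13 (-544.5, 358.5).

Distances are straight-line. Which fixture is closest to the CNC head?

S11

Distances from (69.7, 55.2):
S1: √((225.8)² + (70.0)²) = √(50985.640 + 4900.000) = 236.4 mm
S2: √((-339.2)² + (215.6)²) = √(115056.640 + 46483.360) = 401.9 mm
S3: √((-449.2)² + (-472.3)²) = √(201780.640 + 223067.290) = 651.8 mm
S4: √((-326.8)² + (-85.8)²) = √(106798.240 + 7361.640) = 337.9 mm
S5: √((-361.8)² + (-86.3)²) = √(130899.240 + 7447.690) = 372.0 mm
S6: √((-210.9)² + (-23.4)²) = √(44478.810 + 547.560) = 212.2 mm
S7: √((-471.9)² + (47.5)²) = √(222689.610 + 2256.250) = 474.3 mm
S8: √((176.0)² + (-72.7)²) = √(30976.000 + 5285.290) = 190.4 mm
S9: √((-661.6)² + (218.3)²) = √(437714.560 + 47654.890) = 696.7 mm
S10: √((72.2)² + (-522.2)²) = √(5212.840 + 272692.840) = 527.2 mm
S11: √((-162.9)² + (67.5)²) = √(26536.410 + 4556.250) = 176.3 mm
S12: √((344.6)² + (143.1)²) = √(118749.160 + 20477.610) = 373.1 mm
S13: √((-614.2)² + (303.3)²) = √(377241.640 + 91990.890) = 685.0 mm
Minimum: S11 at 176.3 mm.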